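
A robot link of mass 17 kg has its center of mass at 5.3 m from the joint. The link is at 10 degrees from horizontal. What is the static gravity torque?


tau = m*g*L*cos(angle)
= 17 * 9.81 * 5.3 * cos(10 deg)
= 17 * 9.81 * 5.3 * 0.9848
= 870.4529 Nm


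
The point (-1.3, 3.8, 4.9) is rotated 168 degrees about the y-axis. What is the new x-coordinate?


Rotation about y-axis: x' = x*cos(theta) + z*sin(theta)
= -1.3 * -0.9781 + 4.9 * 0.2079
= 2.2904


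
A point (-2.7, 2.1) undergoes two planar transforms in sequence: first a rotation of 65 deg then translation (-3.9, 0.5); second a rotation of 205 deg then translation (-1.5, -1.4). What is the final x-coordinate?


After transform 1:
x1 = cos(65)*-2.7 - sin(65)*2.1 + -3.9 = -6.9443
y1 = sin(65)*-2.7 + cos(65)*2.1 + 0.5 = -1.0595
After transform 2:
x2 = cos(205)*-6.9443 - sin(205)*-1.0595 + -1.5
= 4.3459


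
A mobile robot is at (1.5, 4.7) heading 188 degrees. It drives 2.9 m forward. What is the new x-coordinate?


x_new = x0 + d*cos(theta)
= 1.5 + 2.9*cos(188)
= 1.5 + -2.8718
= -1.3718


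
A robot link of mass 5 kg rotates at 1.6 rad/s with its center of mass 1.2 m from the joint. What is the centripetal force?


F = m * omega^2 * r
= 5 * 1.6^2 * 1.2
= 5 * 2.56 * 1.2
= 15.36 N


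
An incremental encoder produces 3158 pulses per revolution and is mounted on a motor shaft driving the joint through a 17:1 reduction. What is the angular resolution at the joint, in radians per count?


counts per rev = 3158
effective counts at joint = 3158 * 17 = 53686
resolution = 2*pi / 53686
= 1.1704e-04 rad/count


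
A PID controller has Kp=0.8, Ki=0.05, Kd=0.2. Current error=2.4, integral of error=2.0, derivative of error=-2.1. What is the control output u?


u = Kp*e + Ki*int(e) + Kd*de/dt
= 0.8*2.4 + 0.05*2.0 + 0.2*(-2.1)
= 1.92 + 0.1 + -0.42
= 1.6


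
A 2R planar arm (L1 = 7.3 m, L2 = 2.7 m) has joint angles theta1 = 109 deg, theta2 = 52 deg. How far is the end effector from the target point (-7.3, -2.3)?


End effector via forward kinematics:
x = L1*cos(t1) + L2*cos(t1+t2) = -4.9295
y = L1*sin(t1) + L2*sin(t1+t2) = 7.7813
Distance to target:
d = sqrt((-7.3 - -4.9295)^2 + (-2.3 - 7.7813)^2)
= sqrt(5.619 + 101.633)
= 10.3563 m


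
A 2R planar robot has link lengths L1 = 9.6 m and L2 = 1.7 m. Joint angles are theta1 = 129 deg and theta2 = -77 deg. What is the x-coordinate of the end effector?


Convert angles to radians: theta1 = 2.2515, theta2 = -1.3439
x = L1*cos(theta1) + L2*cos(theta1+theta2)
x = -6.0415 + 1.0466
x = -4.9949


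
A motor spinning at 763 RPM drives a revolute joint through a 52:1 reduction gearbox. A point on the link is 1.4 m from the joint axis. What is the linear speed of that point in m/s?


omega_motor = 763 * 2*pi/60 = 79.9012 rad/s
omega_joint = omega_motor / 52 = 1.5366 rad/s
v = omega_joint * r = 1.5366 * 1.4
= 2.1512 m/s


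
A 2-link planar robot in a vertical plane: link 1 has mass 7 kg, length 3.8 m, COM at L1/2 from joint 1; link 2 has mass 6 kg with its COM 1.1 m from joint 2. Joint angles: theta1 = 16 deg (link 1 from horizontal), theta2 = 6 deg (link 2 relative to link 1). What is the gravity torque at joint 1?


Horizontal distance from joint 1 to link-1 COM:
  x_c1 = (L1/2)*cos(t1) = 1.9 * 0.9613 = 1.8264 m
Horizontal distance from joint 1 to link-2 COM:
  x_c2 = L1*cos(t1) + Lc2*cos(t1+t2)
       = 3.8*0.9613 + 1.1*0.9272 = 4.6727 m
tau1 = m1*g*x_c1 + m2*g*x_c2
     = 7*9.81*1.8264 + 6*9.81*4.6727
     = 125.4187 + 275.0349
     = 400.4536 Nm


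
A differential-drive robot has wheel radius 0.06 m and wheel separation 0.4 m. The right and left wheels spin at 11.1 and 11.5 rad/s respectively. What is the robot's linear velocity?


vR = r*wR = 0.06*11.1 = 0.666 m/s
vL = r*wL = 0.06*11.5 = 0.69 m/s
v = (vR+vL)/2 = 0.678 m/s
omega = (vR-vL)/L = -0.06 rad/s
linear velocity = 0.678 m/s


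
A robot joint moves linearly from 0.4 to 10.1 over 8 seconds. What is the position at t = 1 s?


s = t/T = 1/8 = 0.125
p(t) = p0 + (pf-p0)*s
= 0.4 + (10.1 - 0.4) * 0.125
= 1.6125


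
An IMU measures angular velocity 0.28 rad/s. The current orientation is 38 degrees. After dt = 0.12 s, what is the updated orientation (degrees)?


delta_theta = w * dt = 0.28 * 0.12 = 0.0336 rad
= 1.9251 deg
theta_new = 38 + 1.9251 = 39.9251 deg


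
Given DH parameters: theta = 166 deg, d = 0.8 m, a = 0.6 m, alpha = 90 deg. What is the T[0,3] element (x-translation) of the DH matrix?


T[0,3] = a * cos(theta)
= 0.6 * cos(166 deg)
= 0.6 * -0.9703
= -0.5822


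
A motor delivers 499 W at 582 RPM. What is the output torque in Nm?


omega = 582 * 2*pi/60 = 60.9469 rad/s
tau = P / omega = 499 / 60.9469
= 8.1875 Nm


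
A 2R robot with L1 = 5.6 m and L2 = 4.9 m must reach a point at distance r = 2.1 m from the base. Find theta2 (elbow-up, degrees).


cos(theta2) = (r^2 - L1^2 - L2^2) / (2*L1*L2)
cos(theta2) = (4.41 - 31.36 - 24.01) / 54.88
cos(theta2) = -0.928571
theta2 = 158.2132 degrees


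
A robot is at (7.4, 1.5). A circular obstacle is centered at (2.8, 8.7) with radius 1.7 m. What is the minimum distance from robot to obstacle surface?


center_dist = sqrt((7.4-2.8)^2 + (1.5-8.7)^2)
= sqrt(21.16 + 51.84)
= 8.544
min_dist = center_dist - radius = 8.544 - 1.7 = 6.844 m


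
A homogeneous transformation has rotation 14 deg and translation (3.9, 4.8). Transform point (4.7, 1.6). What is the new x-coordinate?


x' = cos(theta)*px - sin(theta)*py + tx
= 0.9703*4.7 - 0.2419*1.6 + 3.9
= 8.0733


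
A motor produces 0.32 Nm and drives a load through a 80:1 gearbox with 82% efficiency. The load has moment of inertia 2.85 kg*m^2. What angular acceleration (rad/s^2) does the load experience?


tau_out = tau_motor * N * eta
= 0.32 * 80 * 0.82 = 20.992 Nm
alpha = tau_out / I = 20.992 / 2.85
= 7.3656 rad/s^2


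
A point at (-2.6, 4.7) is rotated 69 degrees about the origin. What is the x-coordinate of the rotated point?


x' = x*cos(theta) - y*sin(theta)
cos(69 deg) = 0.3584, sin(69 deg) = 0.9336
x' = -2.6 * 0.3584 - 4.7 * 0.9336
= -0.9318 - 4.3878
= -5.3196


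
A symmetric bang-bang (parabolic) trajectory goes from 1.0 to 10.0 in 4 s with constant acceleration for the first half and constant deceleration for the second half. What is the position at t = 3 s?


Symmetric rest-to-rest: each phase covers (pf-p0)/2 in time T/2. 0.5*a*(T/2)^2 = (pf-p0)/2 => a = 4*(pf-p0)/T^2
a = 4*(10.0-1.0)/4^2 = 2.25
t = 3 is in the deceleration phase (t > T/2).
p = pf - 0.5*a*(T-t)^2 = 10.0 - 0.5*2.25*1^2
= 8.875


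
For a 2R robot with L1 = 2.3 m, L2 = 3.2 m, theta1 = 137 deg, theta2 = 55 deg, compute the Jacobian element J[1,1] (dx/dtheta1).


J[1,1] = -L1*sin(t1) - L2*sin(t1+t2)
= -2.3*sin(137) - 3.2*sin(192)
= -0.9033


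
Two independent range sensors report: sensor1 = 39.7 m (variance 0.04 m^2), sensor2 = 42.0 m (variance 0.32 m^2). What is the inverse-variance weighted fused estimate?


w1 = (1/var1) / (1/var1 + 1/var2)
   = 25.0 / (25.0 + 3.125) = 0.8889
w2 = 1 - w1 = 0.1111
fused = w1*s1 + w2*s2 = 35.2889 + 4.6667
= 39.9556 m


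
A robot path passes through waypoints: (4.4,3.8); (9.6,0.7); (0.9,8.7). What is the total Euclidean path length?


Segment lengths:
  seg1 = sqrt((5.2)^2 + (-3.1)^2) = 6.0539
  seg2 = sqrt((-8.7)^2 + (8.0)^2) = 11.8191
Total = 17.873


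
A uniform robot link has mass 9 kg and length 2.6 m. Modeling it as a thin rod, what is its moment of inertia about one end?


I = (1/3) * m * L^2
= (1/3) * 9 * 2.6^2
= 0.333333 * 9 * 6.76
= 20.28 kg*m^2


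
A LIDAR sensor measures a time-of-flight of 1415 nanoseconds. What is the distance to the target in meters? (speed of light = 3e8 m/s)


tof = 1415 ns = 1.415e-06 s
dist = c * tof / 2
= 3e8 * 1.415e-06 / 2
= 212.25 m


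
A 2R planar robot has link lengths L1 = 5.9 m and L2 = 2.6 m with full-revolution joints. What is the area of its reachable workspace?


r_max = L1 + L2 = 8.5 m
r_min = |L1 - L2| = 3.3 m
Area = pi*(r_max^2 - r_min^2)
= pi*(72.25 - 10.89)
= pi * 61.36
= 192.7681 m^2


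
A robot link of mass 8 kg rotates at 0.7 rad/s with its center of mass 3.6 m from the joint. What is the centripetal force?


F = m * omega^2 * r
= 8 * 0.7^2 * 3.6
= 8 * 0.49 * 3.6
= 14.112 N


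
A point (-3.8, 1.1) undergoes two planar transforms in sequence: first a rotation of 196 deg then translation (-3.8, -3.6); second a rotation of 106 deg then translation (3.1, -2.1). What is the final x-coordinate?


After transform 1:
x1 = cos(196)*-3.8 - sin(196)*1.1 + -3.8 = 0.156
y1 = sin(196)*-3.8 + cos(196)*1.1 + -3.6 = -3.61
After transform 2:
x2 = cos(106)*0.156 - sin(106)*-3.61 + 3.1
= 6.5271


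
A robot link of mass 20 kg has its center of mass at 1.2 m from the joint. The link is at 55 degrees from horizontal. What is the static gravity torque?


tau = m*g*L*cos(angle)
= 20 * 9.81 * 1.2 * cos(55 deg)
= 20 * 9.81 * 1.2 * 0.5736
= 135.0428 Nm


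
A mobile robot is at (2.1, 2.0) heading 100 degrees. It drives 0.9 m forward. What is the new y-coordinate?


y_new = y0 + d*sin(theta)
= 2.0 + 0.9*sin(100)
= 2.0 + 0.8863
= 2.8863


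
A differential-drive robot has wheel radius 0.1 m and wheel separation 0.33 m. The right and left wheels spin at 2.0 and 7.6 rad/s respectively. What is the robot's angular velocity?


vR = r*wR = 0.1*2.0 = 0.2 m/s
vL = r*wL = 0.1*7.6 = 0.76 m/s
v = (vR+vL)/2 = 0.48 m/s
omega = (vR-vL)/L = -1.697 rad/s
angular velocity = -1.697 rad/s


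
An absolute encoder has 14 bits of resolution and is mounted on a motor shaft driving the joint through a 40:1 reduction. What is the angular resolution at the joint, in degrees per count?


counts = 2^14 = 16384
effective counts at joint = 16384 * 40 = 655360
resolution = 360 / 655360
= 5.4932e-04 deg/count


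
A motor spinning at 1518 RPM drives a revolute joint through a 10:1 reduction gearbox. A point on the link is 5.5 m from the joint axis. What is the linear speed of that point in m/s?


omega_motor = 1518 * 2*pi/60 = 158.9646 rad/s
omega_joint = omega_motor / 10 = 15.8965 rad/s
v = omega_joint * r = 15.8965 * 5.5
= 87.4305 m/s


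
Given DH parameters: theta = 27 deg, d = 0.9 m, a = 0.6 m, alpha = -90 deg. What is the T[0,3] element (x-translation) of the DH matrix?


T[0,3] = a * cos(theta)
= 0.6 * cos(27 deg)
= 0.6 * 0.891
= 0.5346


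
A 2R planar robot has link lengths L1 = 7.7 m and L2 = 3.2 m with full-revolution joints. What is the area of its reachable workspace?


r_max = L1 + L2 = 10.9 m
r_min = |L1 - L2| = 4.5 m
Area = pi*(r_max^2 - r_min^2)
= pi*(118.81 - 20.25)
= pi * 98.56
= 309.6354 m^2


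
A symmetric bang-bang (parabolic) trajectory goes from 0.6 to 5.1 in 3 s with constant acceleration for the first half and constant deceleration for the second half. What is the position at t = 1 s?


Symmetric rest-to-rest: each phase covers (pf-p0)/2 in time T/2. 0.5*a*(T/2)^2 = (pf-p0)/2 => a = 4*(pf-p0)/T^2
a = 4*(5.1-0.6)/3^2 = 2.0
t = 1 is in the acceleration phase (t <= T/2).
p = p0 + 0.5*a*t^2 = 0.6 + 0.5*2.0*1^2
= 1.6


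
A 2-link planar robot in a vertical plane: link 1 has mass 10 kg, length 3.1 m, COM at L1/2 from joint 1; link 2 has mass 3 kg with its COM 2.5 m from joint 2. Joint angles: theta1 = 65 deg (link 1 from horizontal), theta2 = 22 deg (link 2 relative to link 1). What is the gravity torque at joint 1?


Horizontal distance from joint 1 to link-1 COM:
  x_c1 = (L1/2)*cos(t1) = 1.55 * 0.4226 = 0.6551 m
Horizontal distance from joint 1 to link-2 COM:
  x_c2 = L1*cos(t1) + Lc2*cos(t1+t2)
       = 3.1*0.4226 + 2.5*0.0523 = 1.441 m
tau1 = m1*g*x_c1 + m2*g*x_c2
     = 10*9.81*0.6551 + 3*9.81*1.441
     = 64.2612 + 42.4073
     = 106.6686 Nm


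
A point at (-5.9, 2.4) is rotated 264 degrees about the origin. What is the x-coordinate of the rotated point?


x' = x*cos(theta) - y*sin(theta)
cos(264 deg) = -0.1045, sin(264 deg) = -0.9945
x' = -5.9 * -0.1045 - 2.4 * -0.9945
= 0.6167 - -2.3869
= 3.0036


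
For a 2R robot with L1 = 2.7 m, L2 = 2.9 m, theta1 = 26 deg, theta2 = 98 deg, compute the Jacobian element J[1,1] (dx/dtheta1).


J[1,1] = -L1*sin(t1) - L2*sin(t1+t2)
= -2.7*sin(26) - 2.9*sin(124)
= -3.5878


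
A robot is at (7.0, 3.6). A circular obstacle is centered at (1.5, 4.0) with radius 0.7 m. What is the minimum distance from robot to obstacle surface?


center_dist = sqrt((7.0-1.5)^2 + (3.6-4.0)^2)
= sqrt(30.25 + 0.16)
= 5.5145
min_dist = center_dist - radius = 5.5145 - 0.7 = 4.8145 m


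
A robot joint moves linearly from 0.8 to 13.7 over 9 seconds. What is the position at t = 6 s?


s = t/T = 6/9 = 0.6667
p(t) = p0 + (pf-p0)*s
= 0.8 + (13.7 - 0.8) * 0.6667
= 9.4


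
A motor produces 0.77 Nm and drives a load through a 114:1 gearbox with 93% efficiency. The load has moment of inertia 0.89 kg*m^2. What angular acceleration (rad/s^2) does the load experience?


tau_out = tau_motor * N * eta
= 0.77 * 114 * 0.93 = 81.6354 Nm
alpha = tau_out / I = 81.6354 / 0.89
= 91.7252 rad/s^2


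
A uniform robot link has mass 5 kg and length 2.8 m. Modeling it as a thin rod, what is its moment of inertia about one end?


I = (1/3) * m * L^2
= (1/3) * 5 * 2.8^2
= 0.333333 * 5 * 7.84
= 13.0667 kg*m^2


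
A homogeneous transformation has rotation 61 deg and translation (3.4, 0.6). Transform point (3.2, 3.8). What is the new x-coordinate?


x' = cos(theta)*px - sin(theta)*py + tx
= 0.4848*3.2 - 0.8746*3.8 + 3.4
= 1.6278


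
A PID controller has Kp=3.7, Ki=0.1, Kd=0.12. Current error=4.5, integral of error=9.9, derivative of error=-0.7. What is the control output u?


u = Kp*e + Ki*int(e) + Kd*de/dt
= 3.7*4.5 + 0.1*9.9 + 0.12*(-0.7)
= 16.65 + 0.99 + -0.084
= 17.556


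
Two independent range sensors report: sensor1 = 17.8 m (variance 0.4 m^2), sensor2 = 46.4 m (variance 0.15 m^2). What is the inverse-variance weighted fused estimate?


w1 = (1/var1) / (1/var1 + 1/var2)
   = 2.5 / (2.5 + 6.6667) = 0.2727
w2 = 1 - w1 = 0.7273
fused = w1*s1 + w2*s2 = 4.8545 + 33.7455
= 38.6 m


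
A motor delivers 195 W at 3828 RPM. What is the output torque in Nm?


omega = 3828 * 2*pi/60 = 400.8672 rad/s
tau = P / omega = 195 / 400.8672
= 0.4864 Nm


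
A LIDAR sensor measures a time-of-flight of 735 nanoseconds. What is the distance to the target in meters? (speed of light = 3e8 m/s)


tof = 735 ns = 7.35e-07 s
dist = c * tof / 2
= 3e8 * 7.35e-07 / 2
= 110.25 m


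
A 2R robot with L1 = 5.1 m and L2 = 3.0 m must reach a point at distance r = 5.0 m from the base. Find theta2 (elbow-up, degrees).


cos(theta2) = (r^2 - L1^2 - L2^2) / (2*L1*L2)
cos(theta2) = (25.0 - 26.01 - 9.0) / 30.6
cos(theta2) = -0.327124
theta2 = 109.0943 degrees


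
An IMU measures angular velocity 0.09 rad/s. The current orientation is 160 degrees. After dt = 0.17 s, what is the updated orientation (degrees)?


delta_theta = w * dt = 0.09 * 0.17 = 0.0153 rad
= 0.8766 deg
theta_new = 160 + 0.8766 = 160.8766 deg


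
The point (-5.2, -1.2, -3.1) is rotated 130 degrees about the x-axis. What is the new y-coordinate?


Rotation about x-axis: y' = y*cos(theta) - z*sin(theta)
= -1.2 * -0.6428 - -3.1 * 0.766
= 3.1461


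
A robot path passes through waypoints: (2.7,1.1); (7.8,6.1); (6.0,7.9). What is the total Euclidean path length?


Segment lengths:
  seg1 = sqrt((5.1)^2 + (5.0)^2) = 7.1421
  seg2 = sqrt((-1.8)^2 + (1.8)^2) = 2.5456
Total = 9.6877


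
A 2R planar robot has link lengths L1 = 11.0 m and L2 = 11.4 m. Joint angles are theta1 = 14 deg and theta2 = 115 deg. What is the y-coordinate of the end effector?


Convert angles to radians: theta1 = 0.2443, theta2 = 2.0071
y = L1*sin(theta1) + L2*sin(theta1+theta2)
y = 2.6611 + 8.8595
y = 11.5206


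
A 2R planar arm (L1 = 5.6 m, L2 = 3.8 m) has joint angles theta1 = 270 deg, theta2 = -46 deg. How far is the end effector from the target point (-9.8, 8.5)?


End effector via forward kinematics:
x = L1*cos(t1) + L2*cos(t1+t2) = -2.7335
y = L1*sin(t1) + L2*sin(t1+t2) = -8.2397
Distance to target:
d = sqrt((-9.8 - -2.7335)^2 + (8.5 - -8.2397)^2)
= sqrt(49.9355 + 280.2176)
= 18.1701 m


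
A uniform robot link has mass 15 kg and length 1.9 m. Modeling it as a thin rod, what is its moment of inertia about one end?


I = (1/3) * m * L^2
= (1/3) * 15 * 1.9^2
= 0.333333 * 15 * 3.61
= 18.05 kg*m^2


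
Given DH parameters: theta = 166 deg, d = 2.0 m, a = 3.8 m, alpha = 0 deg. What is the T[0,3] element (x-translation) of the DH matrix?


T[0,3] = a * cos(theta)
= 3.8 * cos(166 deg)
= 3.8 * -0.9703
= -3.6871


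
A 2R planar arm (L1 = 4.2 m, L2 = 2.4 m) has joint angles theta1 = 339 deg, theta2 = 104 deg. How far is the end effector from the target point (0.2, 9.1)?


End effector via forward kinematics:
x = L1*cos(t1) + L2*cos(t1+t2) = 4.2135
y = L1*sin(t1) + L2*sin(t1+t2) = 0.877
Distance to target:
d = sqrt((0.2 - 4.2135)^2 + (9.1 - 0.877)^2)
= sqrt(16.1084 + 67.6183)
= 9.1502 m


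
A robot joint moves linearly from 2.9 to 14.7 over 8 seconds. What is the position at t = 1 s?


s = t/T = 1/8 = 0.125
p(t) = p0 + (pf-p0)*s
= 2.9 + (14.7 - 2.9) * 0.125
= 4.375


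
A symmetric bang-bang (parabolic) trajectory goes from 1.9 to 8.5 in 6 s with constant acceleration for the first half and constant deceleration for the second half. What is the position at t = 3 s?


Symmetric rest-to-rest: each phase covers (pf-p0)/2 in time T/2. 0.5*a*(T/2)^2 = (pf-p0)/2 => a = 4*(pf-p0)/T^2
a = 4*(8.5-1.9)/6^2 = 0.7333
t = 3 is in the acceleration phase (t <= T/2).
p = p0 + 0.5*a*t^2 = 1.9 + 0.5*0.7333*3^2
= 5.2


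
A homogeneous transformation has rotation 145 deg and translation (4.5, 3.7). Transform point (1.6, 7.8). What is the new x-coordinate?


x' = cos(theta)*px - sin(theta)*py + tx
= -0.8192*1.6 - 0.5736*7.8 + 4.5
= -1.2845


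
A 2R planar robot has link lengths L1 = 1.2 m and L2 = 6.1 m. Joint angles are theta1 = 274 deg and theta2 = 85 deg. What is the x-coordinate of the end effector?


Convert angles to radians: theta1 = 4.7822, theta2 = 1.4835
x = L1*cos(theta1) + L2*cos(theta1+theta2)
x = 0.0837 + 6.0991
x = 6.1828


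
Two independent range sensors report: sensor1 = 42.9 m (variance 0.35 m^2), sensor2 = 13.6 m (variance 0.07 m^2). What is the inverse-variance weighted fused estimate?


w1 = (1/var1) / (1/var1 + 1/var2)
   = 2.8571 / (2.8571 + 14.2857) = 0.1667
w2 = 1 - w1 = 0.8333
fused = w1*s1 + w2*s2 = 7.15 + 11.3333
= 18.4833 m


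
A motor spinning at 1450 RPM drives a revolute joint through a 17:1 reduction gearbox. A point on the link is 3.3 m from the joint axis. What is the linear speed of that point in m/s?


omega_motor = 1450 * 2*pi/60 = 151.8436 rad/s
omega_joint = omega_motor / 17 = 8.932 rad/s
v = omega_joint * r = 8.932 * 3.3
= 29.4755 m/s


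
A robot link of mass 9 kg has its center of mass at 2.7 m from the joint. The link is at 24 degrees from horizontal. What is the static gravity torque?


tau = m*g*L*cos(angle)
= 9 * 9.81 * 2.7 * cos(24 deg)
= 9 * 9.81 * 2.7 * 0.9135
= 217.7737 Nm


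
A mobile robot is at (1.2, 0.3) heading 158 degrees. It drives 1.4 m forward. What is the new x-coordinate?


x_new = x0 + d*cos(theta)
= 1.2 + 1.4*cos(158)
= 1.2 + -1.2981
= -0.0981


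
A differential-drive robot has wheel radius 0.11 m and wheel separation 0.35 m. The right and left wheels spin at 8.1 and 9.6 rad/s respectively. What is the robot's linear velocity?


vR = r*wR = 0.11*8.1 = 0.891 m/s
vL = r*wL = 0.11*9.6 = 1.056 m/s
v = (vR+vL)/2 = 0.9735 m/s
omega = (vR-vL)/L = -0.4714 rad/s
linear velocity = 0.9735 m/s


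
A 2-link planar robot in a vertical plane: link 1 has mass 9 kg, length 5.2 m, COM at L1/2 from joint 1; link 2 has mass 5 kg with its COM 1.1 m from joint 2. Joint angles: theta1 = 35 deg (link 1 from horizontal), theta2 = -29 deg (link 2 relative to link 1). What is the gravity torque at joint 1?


Horizontal distance from joint 1 to link-1 COM:
  x_c1 = (L1/2)*cos(t1) = 2.6 * 0.8192 = 2.1298 m
Horizontal distance from joint 1 to link-2 COM:
  x_c2 = L1*cos(t1) + Lc2*cos(t1+t2)
       = 5.2*0.8192 + 1.1*0.9945 = 5.3536 m
tau1 = m1*g*x_c1 + m2*g*x_c2
     = 9*9.81*2.1298 + 5*9.81*5.3536
     = 188.0396 + 262.5923
     = 450.632 Nm


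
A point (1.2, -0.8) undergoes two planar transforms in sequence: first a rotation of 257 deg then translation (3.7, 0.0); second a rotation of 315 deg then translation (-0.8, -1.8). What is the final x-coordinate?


After transform 1:
x1 = cos(257)*1.2 - sin(257)*-0.8 + 3.7 = 2.6506
y1 = sin(257)*1.2 + cos(257)*-0.8 + 0.0 = -0.9893
After transform 2:
x2 = cos(315)*2.6506 - sin(315)*-0.9893 + -0.8
= 0.3747


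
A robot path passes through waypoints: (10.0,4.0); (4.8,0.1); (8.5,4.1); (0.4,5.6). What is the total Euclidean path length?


Segment lengths:
  seg1 = sqrt((-5.2)^2 + (-3.9)^2) = 6.5
  seg2 = sqrt((3.7)^2 + (4.0)^2) = 5.4489
  seg3 = sqrt((-8.1)^2 + (1.5)^2) = 8.2377
Total = 20.1866


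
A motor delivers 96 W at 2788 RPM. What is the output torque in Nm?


omega = 2788 * 2*pi/60 = 291.9587 rad/s
tau = P / omega = 96 / 291.9587
= 0.3288 Nm


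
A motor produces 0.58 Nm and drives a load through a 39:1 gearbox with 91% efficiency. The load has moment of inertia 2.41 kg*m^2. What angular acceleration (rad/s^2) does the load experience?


tau_out = tau_motor * N * eta
= 0.58 * 39 * 0.91 = 20.5842 Nm
alpha = tau_out / I = 20.5842 / 2.41
= 8.5412 rad/s^2


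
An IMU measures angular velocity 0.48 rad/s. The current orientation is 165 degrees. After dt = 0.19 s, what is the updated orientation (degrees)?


delta_theta = w * dt = 0.48 * 0.19 = 0.0912 rad
= 5.2254 deg
theta_new = 165 + 5.2254 = 170.2254 deg


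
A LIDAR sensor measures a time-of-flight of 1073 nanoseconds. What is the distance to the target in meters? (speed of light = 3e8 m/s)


tof = 1073 ns = 1.073e-06 s
dist = c * tof / 2
= 3e8 * 1.073e-06 / 2
= 160.95 m


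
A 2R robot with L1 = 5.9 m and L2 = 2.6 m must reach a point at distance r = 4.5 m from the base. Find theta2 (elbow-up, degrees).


cos(theta2) = (r^2 - L1^2 - L2^2) / (2*L1*L2)
cos(theta2) = (20.25 - 34.81 - 6.76) / 30.68
cos(theta2) = -0.694915
theta2 = 134.0205 degrees


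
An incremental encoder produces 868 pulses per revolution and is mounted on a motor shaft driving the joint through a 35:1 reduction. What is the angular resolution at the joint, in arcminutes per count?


counts per rev = 868
effective counts at joint = 868 * 35 = 30380
resolution = 360*60 / 30380
= 0.711 arcmin/count


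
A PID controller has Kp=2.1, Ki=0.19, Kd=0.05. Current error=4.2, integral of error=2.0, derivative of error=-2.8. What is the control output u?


u = Kp*e + Ki*int(e) + Kd*de/dt
= 2.1*4.2 + 0.19*2.0 + 0.05*(-2.8)
= 8.82 + 0.38 + -0.14
= 9.06


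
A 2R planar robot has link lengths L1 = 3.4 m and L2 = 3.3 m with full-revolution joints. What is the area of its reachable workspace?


r_max = L1 + L2 = 6.7 m
r_min = |L1 - L2| = 0.1 m
Area = pi*(r_max^2 - r_min^2)
= pi*(44.89 - 0.01)
= pi * 44.88
= 140.9947 m^2


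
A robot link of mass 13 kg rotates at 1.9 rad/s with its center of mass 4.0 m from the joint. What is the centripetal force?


F = m * omega^2 * r
= 13 * 1.9^2 * 4.0
= 13 * 3.61 * 4.0
= 187.72 N


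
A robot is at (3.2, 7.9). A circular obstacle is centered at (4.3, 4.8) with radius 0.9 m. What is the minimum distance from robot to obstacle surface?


center_dist = sqrt((3.2-4.3)^2 + (7.9-4.8)^2)
= sqrt(1.21 + 9.61)
= 3.2894
min_dist = center_dist - radius = 3.2894 - 0.9 = 2.3894 m


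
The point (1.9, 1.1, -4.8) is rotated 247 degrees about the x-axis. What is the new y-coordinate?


Rotation about x-axis: y' = y*cos(theta) - z*sin(theta)
= 1.1 * -0.3907 - -4.8 * -0.9205
= -4.8482


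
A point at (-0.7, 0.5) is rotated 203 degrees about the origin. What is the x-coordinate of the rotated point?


x' = x*cos(theta) - y*sin(theta)
cos(203 deg) = -0.9205, sin(203 deg) = -0.3907
x' = -0.7 * -0.9205 - 0.5 * -0.3907
= 0.6444 - -0.1954
= 0.8397


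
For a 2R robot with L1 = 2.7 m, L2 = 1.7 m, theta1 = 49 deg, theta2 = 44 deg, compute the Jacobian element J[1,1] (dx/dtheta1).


J[1,1] = -L1*sin(t1) - L2*sin(t1+t2)
= -2.7*sin(49) - 1.7*sin(93)
= -3.7354


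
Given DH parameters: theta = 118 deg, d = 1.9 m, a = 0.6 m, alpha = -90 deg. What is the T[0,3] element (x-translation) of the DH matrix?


T[0,3] = a * cos(theta)
= 0.6 * cos(118 deg)
= 0.6 * -0.4695
= -0.2817


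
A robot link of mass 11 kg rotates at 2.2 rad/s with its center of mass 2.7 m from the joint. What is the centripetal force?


F = m * omega^2 * r
= 11 * 2.2^2 * 2.7
= 11 * 4.84 * 2.7
= 143.748 N


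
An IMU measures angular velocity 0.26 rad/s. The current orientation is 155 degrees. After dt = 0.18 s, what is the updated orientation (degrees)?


delta_theta = w * dt = 0.26 * 0.18 = 0.0468 rad
= 2.6814 deg
theta_new = 155 + 2.6814 = 157.6814 deg


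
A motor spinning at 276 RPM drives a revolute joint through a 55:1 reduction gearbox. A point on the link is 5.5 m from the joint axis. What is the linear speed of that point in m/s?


omega_motor = 276 * 2*pi/60 = 28.9027 rad/s
omega_joint = omega_motor / 55 = 0.5255 rad/s
v = omega_joint * r = 0.5255 * 5.5
= 2.8903 m/s


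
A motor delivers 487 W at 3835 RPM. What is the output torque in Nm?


omega = 3835 * 2*pi/60 = 401.6003 rad/s
tau = P / omega = 487 / 401.6003
= 1.2126 Nm


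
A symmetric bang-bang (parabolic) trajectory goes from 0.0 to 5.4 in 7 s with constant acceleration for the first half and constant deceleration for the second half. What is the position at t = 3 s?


Symmetric rest-to-rest: each phase covers (pf-p0)/2 in time T/2. 0.5*a*(T/2)^2 = (pf-p0)/2 => a = 4*(pf-p0)/T^2
a = 4*(5.4-0.0)/7^2 = 0.4408
t = 3 is in the acceleration phase (t <= T/2).
p = p0 + 0.5*a*t^2 = 0.0 + 0.5*0.4408*3^2
= 1.9837


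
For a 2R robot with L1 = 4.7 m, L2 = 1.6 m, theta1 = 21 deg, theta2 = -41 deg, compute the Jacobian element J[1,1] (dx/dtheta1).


J[1,1] = -L1*sin(t1) - L2*sin(t1+t2)
= -4.7*sin(21) - 1.6*sin(-20)
= -1.1371


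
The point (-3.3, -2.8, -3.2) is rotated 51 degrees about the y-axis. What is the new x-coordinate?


Rotation about y-axis: x' = x*cos(theta) + z*sin(theta)
= -3.3 * 0.6293 + -3.2 * 0.7771
= -4.5636


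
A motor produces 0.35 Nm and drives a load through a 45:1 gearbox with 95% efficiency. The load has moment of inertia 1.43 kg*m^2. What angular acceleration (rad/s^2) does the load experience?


tau_out = tau_motor * N * eta
= 0.35 * 45 * 0.95 = 14.9625 Nm
alpha = tau_out / I = 14.9625 / 1.43
= 10.4633 rad/s^2


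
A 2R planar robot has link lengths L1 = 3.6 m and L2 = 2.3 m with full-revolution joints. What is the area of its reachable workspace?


r_max = L1 + L2 = 5.9 m
r_min = |L1 - L2| = 1.3 m
Area = pi*(r_max^2 - r_min^2)
= pi*(34.81 - 1.69)
= pi * 33.12
= 104.0495 m^2


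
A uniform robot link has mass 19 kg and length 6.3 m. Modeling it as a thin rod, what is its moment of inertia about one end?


I = (1/3) * m * L^2
= (1/3) * 19 * 6.3^2
= 0.333333 * 19 * 39.69
= 251.37 kg*m^2


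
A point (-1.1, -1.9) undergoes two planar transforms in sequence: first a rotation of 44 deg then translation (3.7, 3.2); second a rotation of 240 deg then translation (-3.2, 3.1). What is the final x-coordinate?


After transform 1:
x1 = cos(44)*-1.1 - sin(44)*-1.9 + 3.7 = 4.2286
y1 = sin(44)*-1.1 + cos(44)*-1.9 + 3.2 = 1.0691
After transform 2:
x2 = cos(240)*4.2286 - sin(240)*1.0691 + -3.2
= -4.3884


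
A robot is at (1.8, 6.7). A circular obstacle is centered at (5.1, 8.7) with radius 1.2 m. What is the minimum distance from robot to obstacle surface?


center_dist = sqrt((1.8-5.1)^2 + (6.7-8.7)^2)
= sqrt(10.89 + 4.0)
= 3.8588
min_dist = center_dist - radius = 3.8588 - 1.2 = 2.6588 m


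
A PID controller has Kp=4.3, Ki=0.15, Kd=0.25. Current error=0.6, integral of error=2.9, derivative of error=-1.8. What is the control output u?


u = Kp*e + Ki*int(e) + Kd*de/dt
= 4.3*0.6 + 0.15*2.9 + 0.25*(-1.8)
= 2.58 + 0.435 + -0.45
= 2.565


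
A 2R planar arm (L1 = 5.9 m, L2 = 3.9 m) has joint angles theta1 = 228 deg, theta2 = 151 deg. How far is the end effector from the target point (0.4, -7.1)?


End effector via forward kinematics:
x = L1*cos(t1) + L2*cos(t1+t2) = -0.2603
y = L1*sin(t1) + L2*sin(t1+t2) = -3.1148
Distance to target:
d = sqrt((0.4 - -0.2603)^2 + (-7.1 - -3.1148)^2)
= sqrt(0.4361 + 15.8815)
= 4.0395 m


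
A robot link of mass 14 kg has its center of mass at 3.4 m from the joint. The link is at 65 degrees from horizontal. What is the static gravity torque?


tau = m*g*L*cos(angle)
= 14 * 9.81 * 3.4 * cos(65 deg)
= 14 * 9.81 * 3.4 * 0.4226
= 197.3441 Nm


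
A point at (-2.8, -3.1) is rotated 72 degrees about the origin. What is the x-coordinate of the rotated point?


x' = x*cos(theta) - y*sin(theta)
cos(72 deg) = 0.309, sin(72 deg) = 0.9511
x' = -2.8 * 0.309 - -3.1 * 0.9511
= -0.8652 - -2.9483
= 2.083


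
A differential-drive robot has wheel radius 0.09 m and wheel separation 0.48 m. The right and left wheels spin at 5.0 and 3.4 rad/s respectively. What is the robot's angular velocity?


vR = r*wR = 0.09*5.0 = 0.45 m/s
vL = r*wL = 0.09*3.4 = 0.306 m/s
v = (vR+vL)/2 = 0.378 m/s
omega = (vR-vL)/L = 0.3 rad/s
angular velocity = 0.3 rad/s


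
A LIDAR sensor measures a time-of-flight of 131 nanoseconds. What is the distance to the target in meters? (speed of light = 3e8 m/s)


tof = 131 ns = 1.31e-07 s
dist = c * tof / 2
= 3e8 * 1.31e-07 / 2
= 19.65 m


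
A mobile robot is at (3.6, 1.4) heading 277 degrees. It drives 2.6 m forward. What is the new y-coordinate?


y_new = y0 + d*sin(theta)
= 1.4 + 2.6*sin(277)
= 1.4 + -2.5806
= -1.1806


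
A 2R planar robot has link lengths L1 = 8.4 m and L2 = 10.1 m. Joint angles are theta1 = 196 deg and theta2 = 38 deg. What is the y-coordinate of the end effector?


Convert angles to radians: theta1 = 3.4208, theta2 = 0.6632
y = L1*sin(theta1) + L2*sin(theta1+theta2)
y = -2.3154 + -8.1711
y = -10.4864


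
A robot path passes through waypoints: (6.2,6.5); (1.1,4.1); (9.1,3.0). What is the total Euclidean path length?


Segment lengths:
  seg1 = sqrt((-5.1)^2 + (-2.4)^2) = 5.6365
  seg2 = sqrt((8.0)^2 + (-1.1)^2) = 8.0753
Total = 13.7118


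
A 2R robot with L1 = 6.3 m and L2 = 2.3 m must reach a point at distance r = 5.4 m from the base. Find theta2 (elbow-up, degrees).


cos(theta2) = (r^2 - L1^2 - L2^2) / (2*L1*L2)
cos(theta2) = (29.16 - 39.69 - 5.29) / 28.98
cos(theta2) = -0.545894
theta2 = 123.0858 degrees


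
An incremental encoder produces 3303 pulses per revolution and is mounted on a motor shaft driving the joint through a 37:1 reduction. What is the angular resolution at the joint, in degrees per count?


counts per rev = 3303
effective counts at joint = 3303 * 37 = 122211
resolution = 360 / 122211
= 0.0029 deg/count


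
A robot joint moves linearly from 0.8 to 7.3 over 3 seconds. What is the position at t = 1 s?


s = t/T = 1/3 = 0.3333
p(t) = p0 + (pf-p0)*s
= 0.8 + (7.3 - 0.8) * 0.3333
= 2.9667


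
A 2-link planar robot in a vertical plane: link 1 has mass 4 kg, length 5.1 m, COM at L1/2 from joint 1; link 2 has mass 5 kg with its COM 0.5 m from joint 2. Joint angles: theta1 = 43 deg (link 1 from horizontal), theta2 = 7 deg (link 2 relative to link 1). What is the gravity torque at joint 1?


Horizontal distance from joint 1 to link-1 COM:
  x_c1 = (L1/2)*cos(t1) = 2.55 * 0.7314 = 1.865 m
Horizontal distance from joint 1 to link-2 COM:
  x_c2 = L1*cos(t1) + Lc2*cos(t1+t2)
       = 5.1*0.7314 + 0.5*0.6428 = 4.0513 m
tau1 = m1*g*x_c1 + m2*g*x_c2
     = 4*9.81*1.865 + 5*9.81*4.0513
     = 73.1807 + 198.7162
     = 271.8969 Nm


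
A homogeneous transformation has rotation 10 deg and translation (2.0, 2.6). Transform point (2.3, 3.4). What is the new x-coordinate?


x' = cos(theta)*px - sin(theta)*py + tx
= 0.9848*2.3 - 0.1736*3.4 + 2.0
= 3.6747


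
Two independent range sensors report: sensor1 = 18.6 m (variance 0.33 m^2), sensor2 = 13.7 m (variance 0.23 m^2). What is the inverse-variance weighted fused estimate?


w1 = (1/var1) / (1/var1 + 1/var2)
   = 3.0303 / (3.0303 + 4.3478) = 0.4107
w2 = 1 - w1 = 0.5893
fused = w1*s1 + w2*s2 = 7.6393 + 8.0732
= 15.7125 m


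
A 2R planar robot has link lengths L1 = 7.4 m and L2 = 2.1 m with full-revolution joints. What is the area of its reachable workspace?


r_max = L1 + L2 = 9.5 m
r_min = |L1 - L2| = 5.3 m
Area = pi*(r_max^2 - r_min^2)
= pi*(90.25 - 28.09)
= pi * 62.16
= 195.2814 m^2


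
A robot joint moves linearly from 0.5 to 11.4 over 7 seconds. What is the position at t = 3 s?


s = t/T = 3/7 = 0.4286
p(t) = p0 + (pf-p0)*s
= 0.5 + (11.4 - 0.5) * 0.4286
= 5.1714


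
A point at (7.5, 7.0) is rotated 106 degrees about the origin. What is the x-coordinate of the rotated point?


x' = x*cos(theta) - y*sin(theta)
cos(106 deg) = -0.2756, sin(106 deg) = 0.9613
x' = 7.5 * -0.2756 - 7.0 * 0.9613
= -2.0673 - 6.7288
= -8.7961


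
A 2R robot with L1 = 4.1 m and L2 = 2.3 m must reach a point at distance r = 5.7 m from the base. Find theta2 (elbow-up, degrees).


cos(theta2) = (r^2 - L1^2 - L2^2) / (2*L1*L2)
cos(theta2) = (32.49 - 16.81 - 5.29) / 18.86
cos(theta2) = 0.550901
theta2 = 56.5711 degrees


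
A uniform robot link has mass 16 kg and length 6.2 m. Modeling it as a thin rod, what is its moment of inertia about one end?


I = (1/3) * m * L^2
= (1/3) * 16 * 6.2^2
= 0.333333 * 16 * 38.44
= 205.0133 kg*m^2


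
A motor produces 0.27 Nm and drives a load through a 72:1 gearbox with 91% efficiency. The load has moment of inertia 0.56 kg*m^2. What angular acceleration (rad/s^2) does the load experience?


tau_out = tau_motor * N * eta
= 0.27 * 72 * 0.91 = 17.6904 Nm
alpha = tau_out / I = 17.6904 / 0.56
= 31.59 rad/s^2


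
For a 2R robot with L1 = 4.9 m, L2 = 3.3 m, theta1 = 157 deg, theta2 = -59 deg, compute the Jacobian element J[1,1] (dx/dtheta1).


J[1,1] = -L1*sin(t1) - L2*sin(t1+t2)
= -4.9*sin(157) - 3.3*sin(98)
= -5.1825


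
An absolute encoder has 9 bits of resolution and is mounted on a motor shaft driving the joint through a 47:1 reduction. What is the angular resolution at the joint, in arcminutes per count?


counts = 2^9 = 512
effective counts at joint = 512 * 47 = 24064
resolution = 360*60 / 24064
= 0.8976 arcmin/count


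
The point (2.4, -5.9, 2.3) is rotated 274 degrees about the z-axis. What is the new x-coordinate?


Rotation about z-axis: x' = x*cos(theta) - y*sin(theta)
= 2.4 * 0.0698 - -5.9 * -0.9976
= -5.7182


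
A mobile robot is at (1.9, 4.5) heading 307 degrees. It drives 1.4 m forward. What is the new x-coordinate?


x_new = x0 + d*cos(theta)
= 1.9 + 1.4*cos(307)
= 1.9 + 0.8425
= 2.7425


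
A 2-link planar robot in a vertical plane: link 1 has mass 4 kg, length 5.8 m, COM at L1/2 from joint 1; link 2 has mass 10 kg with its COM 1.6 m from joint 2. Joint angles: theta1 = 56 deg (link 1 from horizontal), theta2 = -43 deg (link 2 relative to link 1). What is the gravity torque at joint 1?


Horizontal distance from joint 1 to link-1 COM:
  x_c1 = (L1/2)*cos(t1) = 2.9 * 0.5592 = 1.6217 m
Horizontal distance from joint 1 to link-2 COM:
  x_c2 = L1*cos(t1) + Lc2*cos(t1+t2)
       = 5.8*0.5592 + 1.6*0.9744 = 4.8023 m
tau1 = m1*g*x_c1 + m2*g*x_c2
     = 4*9.81*1.6217 + 10*9.81*4.8023
     = 63.6339 + 471.1067
     = 534.7406 Nm


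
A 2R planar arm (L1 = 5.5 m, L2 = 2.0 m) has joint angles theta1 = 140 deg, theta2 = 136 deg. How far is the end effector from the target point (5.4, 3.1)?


End effector via forward kinematics:
x = L1*cos(t1) + L2*cos(t1+t2) = -4.0042
y = L1*sin(t1) + L2*sin(t1+t2) = 1.5463
Distance to target:
d = sqrt((5.4 - -4.0042)^2 + (3.1 - 1.5463)^2)
= sqrt(88.4387 + 2.414)
= 9.5317 m


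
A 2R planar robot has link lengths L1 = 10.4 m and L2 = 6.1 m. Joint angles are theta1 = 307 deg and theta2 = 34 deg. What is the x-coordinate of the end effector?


Convert angles to radians: theta1 = 5.3582, theta2 = 0.5934
x = L1*cos(theta1) + L2*cos(theta1+theta2)
x = 6.2589 + 5.7677
x = 12.0265


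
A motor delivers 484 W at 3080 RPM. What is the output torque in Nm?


omega = 3080 * 2*pi/60 = 322.5368 rad/s
tau = P / omega = 484 / 322.5368
= 1.5006 Nm


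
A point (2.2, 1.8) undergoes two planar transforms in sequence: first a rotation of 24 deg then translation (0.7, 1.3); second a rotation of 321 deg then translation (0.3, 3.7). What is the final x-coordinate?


After transform 1:
x1 = cos(24)*2.2 - sin(24)*1.8 + 0.7 = 1.9777
y1 = sin(24)*2.2 + cos(24)*1.8 + 1.3 = 3.8392
After transform 2:
x2 = cos(321)*1.9777 - sin(321)*3.8392 + 0.3
= 4.253


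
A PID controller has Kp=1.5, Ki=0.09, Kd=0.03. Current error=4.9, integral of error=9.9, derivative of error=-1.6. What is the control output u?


u = Kp*e + Ki*int(e) + Kd*de/dt
= 1.5*4.9 + 0.09*9.9 + 0.03*(-1.6)
= 7.35 + 0.891 + -0.048
= 8.193


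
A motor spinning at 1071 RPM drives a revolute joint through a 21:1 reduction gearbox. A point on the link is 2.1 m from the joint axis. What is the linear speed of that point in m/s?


omega_motor = 1071 * 2*pi/60 = 112.1549 rad/s
omega_joint = omega_motor / 21 = 5.3407 rad/s
v = omega_joint * r = 5.3407 * 2.1
= 11.2155 m/s


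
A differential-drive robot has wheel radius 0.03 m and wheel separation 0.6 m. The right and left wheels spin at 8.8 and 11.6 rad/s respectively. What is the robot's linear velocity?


vR = r*wR = 0.03*8.8 = 0.264 m/s
vL = r*wL = 0.03*11.6 = 0.348 m/s
v = (vR+vL)/2 = 0.306 m/s
omega = (vR-vL)/L = -0.14 rad/s
linear velocity = 0.306 m/s


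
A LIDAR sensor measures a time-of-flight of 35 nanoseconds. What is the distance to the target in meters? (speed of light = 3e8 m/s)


tof = 35 ns = 3.5e-08 s
dist = c * tof / 2
= 3e8 * 3.5e-08 / 2
= 5.25 m


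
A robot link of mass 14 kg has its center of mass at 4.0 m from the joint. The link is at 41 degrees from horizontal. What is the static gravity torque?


tau = m*g*L*cos(angle)
= 14 * 9.81 * 4.0 * cos(41 deg)
= 14 * 9.81 * 4.0 * 0.7547
= 414.6073 Nm


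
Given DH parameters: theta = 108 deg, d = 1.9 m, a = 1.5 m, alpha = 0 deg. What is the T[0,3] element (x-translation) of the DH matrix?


T[0,3] = a * cos(theta)
= 1.5 * cos(108 deg)
= 1.5 * -0.309
= -0.4635


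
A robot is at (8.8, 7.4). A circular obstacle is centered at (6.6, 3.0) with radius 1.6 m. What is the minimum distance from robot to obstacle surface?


center_dist = sqrt((8.8-6.6)^2 + (7.4-3.0)^2)
= sqrt(4.84 + 19.36)
= 4.9193
min_dist = center_dist - radius = 4.9193 - 1.6 = 3.3193 m


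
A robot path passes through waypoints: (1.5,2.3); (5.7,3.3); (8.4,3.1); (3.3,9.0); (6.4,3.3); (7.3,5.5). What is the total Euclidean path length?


Segment lengths:
  seg1 = sqrt((4.2)^2 + (1.0)^2) = 4.3174
  seg2 = sqrt((2.7)^2 + (-0.2)^2) = 2.7074
  seg3 = sqrt((-5.1)^2 + (5.9)^2) = 7.7987
  seg4 = sqrt((3.1)^2 + (-5.7)^2) = 6.4885
  seg5 = sqrt((0.9)^2 + (2.2)^2) = 2.377
Total = 23.6889


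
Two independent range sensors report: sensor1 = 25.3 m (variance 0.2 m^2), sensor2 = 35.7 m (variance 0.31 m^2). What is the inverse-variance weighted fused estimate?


w1 = (1/var1) / (1/var1 + 1/var2)
   = 5.0 / (5.0 + 3.2258) = 0.6078
w2 = 1 - w1 = 0.3922
fused = w1*s1 + w2*s2 = 15.3784 + 14.0
= 29.3784 m


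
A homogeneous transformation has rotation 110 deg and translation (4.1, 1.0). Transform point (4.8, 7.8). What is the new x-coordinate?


x' = cos(theta)*px - sin(theta)*py + tx
= -0.342*4.8 - 0.9397*7.8 + 4.1
= -4.8713


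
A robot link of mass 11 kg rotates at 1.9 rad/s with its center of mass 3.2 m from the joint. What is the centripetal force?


F = m * omega^2 * r
= 11 * 1.9^2 * 3.2
= 11 * 3.61 * 3.2
= 127.072 N


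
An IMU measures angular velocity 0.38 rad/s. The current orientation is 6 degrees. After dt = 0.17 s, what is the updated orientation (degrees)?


delta_theta = w * dt = 0.38 * 0.17 = 0.0646 rad
= 3.7013 deg
theta_new = 6 + 3.7013 = 9.7013 deg
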